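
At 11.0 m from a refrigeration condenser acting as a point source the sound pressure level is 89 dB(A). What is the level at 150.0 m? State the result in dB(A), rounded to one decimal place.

66.3 dB(A)

For a point source, L₂ = L₁ − 20·log₁₀(r₂/r₁).
L₂ = 89 − 20·log₁₀(150.0/11.0) = 89 − 22.694 = 66.31 dB(A).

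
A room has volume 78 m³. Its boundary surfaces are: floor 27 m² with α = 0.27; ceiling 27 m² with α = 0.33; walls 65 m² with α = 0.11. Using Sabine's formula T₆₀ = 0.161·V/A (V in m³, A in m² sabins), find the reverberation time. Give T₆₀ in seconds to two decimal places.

0.54 s

A = Σ Sᵢαᵢ = 27·0.27 + 27·0.33 + 65·0.11 = 23.35 m².
T₆₀ = 0.161 × 78 / 23.35 = 0.538 s.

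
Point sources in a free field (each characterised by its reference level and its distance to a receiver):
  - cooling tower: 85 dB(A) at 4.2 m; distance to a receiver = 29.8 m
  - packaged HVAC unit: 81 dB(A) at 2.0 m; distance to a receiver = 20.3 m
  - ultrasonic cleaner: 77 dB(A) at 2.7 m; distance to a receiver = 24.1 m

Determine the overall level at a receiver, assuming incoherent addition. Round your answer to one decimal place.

69.1 dB(A)

Propagate each source to the receiver with L = L_ref − 20·log₁₀(r/r_ref), then add intensities.
cooling tower: 85 − 20·log₁₀(29.8/4.2) = 85 − 17.02 = 67.98 dB(A).
packaged HVAC unit: 81 − 20·log₁₀(20.3/2.0) = 81 − 20.13 = 60.87 dB(A).
ultrasonic cleaner: 77 − 20·log₁₀(24.1/2.7) = 77 − 19.01 = 57.99 dB(A).
Σ 10^(L/10) = 8.133e+06 → L_total = 10·log₁₀(8.133e+06) = 69.10 dB(A).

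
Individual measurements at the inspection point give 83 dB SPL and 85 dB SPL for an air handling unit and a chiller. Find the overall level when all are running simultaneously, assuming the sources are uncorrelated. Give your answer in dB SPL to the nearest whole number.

Incoherent sources combine by intensity addition: L_total = 10·log₁₀(Σ 10^(L_i/10)).
Σ 10^(L/10) = 10^(83/10) + 10^(85/10) = 5.158e+08.
L_total = 10·log₁₀(5.158e+08) = 87.12 dB SPL.

87 dB SPL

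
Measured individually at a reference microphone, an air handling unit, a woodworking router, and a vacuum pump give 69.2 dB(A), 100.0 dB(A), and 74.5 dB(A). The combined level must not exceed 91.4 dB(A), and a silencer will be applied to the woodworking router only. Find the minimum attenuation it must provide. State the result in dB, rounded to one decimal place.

Everything except the woodworking router sums to 10^(69.2/10) + 10^(74.5/10) = 3.650e+07 in linear terms, 75.62 dB(A).
The limit corresponds to 10^(91.4/10) = 1.380e+09; subtracting the fixed part leaves 1.344e+09 for the woodworking router, i.e. 91.28 dB(A).
Required insertion loss = 100.0 − 91.28 = 8.72 dB.

8.7 dB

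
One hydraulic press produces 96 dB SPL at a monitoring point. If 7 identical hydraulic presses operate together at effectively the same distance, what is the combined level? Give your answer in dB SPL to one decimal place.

104.5 dB SPL

N identical incoherent sources raise the level by 10·log₁₀ N.
L_total = 96 + 10·log₁₀(7) = 96 + 8.451 = 104.45 dB SPL.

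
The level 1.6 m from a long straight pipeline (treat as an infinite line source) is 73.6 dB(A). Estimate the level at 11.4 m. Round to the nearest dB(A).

65 dB(A)

Line-source attenuation: ΔL = 10·log₁₀(r₂/r₁) = 10·log₁₀(11.4/1.6) = 8.528 dB.
L₂ = 73.6 − 10·log₁₀(11.4/1.6) = 73.6 − 8.528 = 65.07 dB(A).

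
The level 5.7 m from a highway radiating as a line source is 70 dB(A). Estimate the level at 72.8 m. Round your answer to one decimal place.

Line-source attenuation: ΔL = 10·log₁₀(r₂/r₁) = 10·log₁₀(72.8/5.7) = 11.063 dB.
L₂ = 70 − 10·log₁₀(72.8/5.7) = 70 − 11.063 = 58.94 dB(A).

58.9 dB(A)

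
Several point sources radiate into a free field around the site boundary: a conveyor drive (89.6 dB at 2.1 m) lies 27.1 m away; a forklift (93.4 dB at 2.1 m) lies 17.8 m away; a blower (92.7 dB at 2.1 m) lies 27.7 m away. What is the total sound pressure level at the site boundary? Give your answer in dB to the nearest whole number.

77 dB

Apply inverse-square spreading to bring every level to the receiver, then sum 10^(L/10).
conveyor drive: 89.6 − 20·log₁₀(27.1/2.1) = 89.6 − 22.21 = 67.39 dB.
forklift: 93.4 − 20·log₁₀(17.8/2.1) = 93.4 − 18.56 = 74.84 dB.
blower: 92.7 − 20·log₁₀(27.7/2.1) = 92.7 − 22.41 = 70.29 dB.
Σ 10^(L/10) = 4.663e+07 → L_total = 10·log₁₀(4.663e+07) = 76.69 dB.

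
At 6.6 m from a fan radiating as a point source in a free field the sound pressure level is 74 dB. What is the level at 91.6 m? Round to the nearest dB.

Spherical spreading from a point source gives a 20·log₁₀(r₂/r₁) drop.
L₂ = 74 − 20·log₁₀(91.6/6.6) = 74 − 22.847 = 51.15 dB.

51 dB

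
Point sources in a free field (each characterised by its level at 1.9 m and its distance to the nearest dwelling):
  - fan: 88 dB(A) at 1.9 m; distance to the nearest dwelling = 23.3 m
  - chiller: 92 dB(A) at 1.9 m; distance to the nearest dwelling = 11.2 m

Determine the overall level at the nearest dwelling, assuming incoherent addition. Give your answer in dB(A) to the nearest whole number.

Apply inverse-square spreading to bring every level to the receiver, then sum 10^(L/10).
fan: 88 − 20·log₁₀(23.3/1.9) = 88 − 21.77 = 66.23 dB(A).
chiller: 92 − 20·log₁₀(11.2/1.9) = 92 − 15.41 = 76.59 dB(A).
Σ 10^(L/10) = 4.981e+07 → L_total = 10·log₁₀(4.981e+07) = 76.97 dB(A).

77 dB(A)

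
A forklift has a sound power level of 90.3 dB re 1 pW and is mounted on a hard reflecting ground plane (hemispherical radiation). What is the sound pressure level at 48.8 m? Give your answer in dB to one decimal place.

48.5 dB

Free-field hemispherical radiation: L_p = L_w − 10·log₁₀(2π·r²), r = 48.8 m.
2π·r² = 1.496e+04 m², 10·log₁₀ of that is 41.750 dB.
L_p = 90.3 − 41.750 = 48.55 dB.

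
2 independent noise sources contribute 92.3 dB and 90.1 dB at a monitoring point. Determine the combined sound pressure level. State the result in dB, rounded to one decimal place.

Incoherent sources combine by intensity addition: L_total = 10·log₁₀(Σ 10^(L_i/10)).
Σ 10^(L/10) = 10^(92.3/10) + 10^(90.1/10) = 2.722e+09.
L_total = 10·log₁₀(2.722e+09) = 94.35 dB.

94.3 dB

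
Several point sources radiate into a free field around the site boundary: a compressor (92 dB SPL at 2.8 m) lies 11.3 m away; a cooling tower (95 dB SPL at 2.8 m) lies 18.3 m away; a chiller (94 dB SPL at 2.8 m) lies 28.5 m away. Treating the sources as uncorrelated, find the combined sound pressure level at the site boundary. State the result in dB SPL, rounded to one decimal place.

Propagate each source to the receiver with L = L_ref − 20·log₁₀(r/r_ref), then add intensities.
compressor: 92 − 20·log₁₀(11.3/2.8) = 92 − 12.12 = 79.88 dB SPL.
cooling tower: 95 − 20·log₁₀(18.3/2.8) = 95 − 16.31 = 78.69 dB SPL.
chiller: 94 − 20·log₁₀(28.5/2.8) = 94 − 20.15 = 73.85 dB SPL.
Σ 10^(L/10) = 1.956e+08 → L_total = 10·log₁₀(1.956e+08) = 82.91 dB SPL.

82.9 dB SPL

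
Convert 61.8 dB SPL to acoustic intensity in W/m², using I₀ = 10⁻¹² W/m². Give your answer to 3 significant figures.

I/I₀ = 10^(61.8/10) = 1.514e+06, so I = 1.514e+06 × 10⁻¹² W/m².

1.51e-06 W/m²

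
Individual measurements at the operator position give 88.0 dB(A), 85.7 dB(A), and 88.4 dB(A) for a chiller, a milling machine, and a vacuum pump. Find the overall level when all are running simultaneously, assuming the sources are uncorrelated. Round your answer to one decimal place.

92.3 dB(A)

For uncorrelated sources the intensities add, so convert each level to linear form, sum, and take 10·log₁₀ of the total.
Σ 10^(L/10) = 10^(88.0/10) + 10^(85.7/10) + 10^(88.4/10) = 1.694e+09.
L_total = 10·log₁₀(1.694e+09) = 92.29 dB(A).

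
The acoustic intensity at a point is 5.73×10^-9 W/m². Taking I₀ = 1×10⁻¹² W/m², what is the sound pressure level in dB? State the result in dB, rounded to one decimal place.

37.6 dB

Dividing by I₀ shifts the exponent by 12: I/I₀ = 5.73×10^3.
L = 10·(0.7582 + 3) = 37.58 dB.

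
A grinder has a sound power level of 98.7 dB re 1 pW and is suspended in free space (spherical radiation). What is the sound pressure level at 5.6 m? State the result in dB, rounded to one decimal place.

Free-field spherical radiation: L_p = L_w − 10·log₁₀(4π·r²), r = 5.6 m.
4π·r² = 394.1 m², 10·log₁₀ of that is 25.956 dB.
L_p = 98.7 − 25.956 = 72.74 dB.

72.7 dB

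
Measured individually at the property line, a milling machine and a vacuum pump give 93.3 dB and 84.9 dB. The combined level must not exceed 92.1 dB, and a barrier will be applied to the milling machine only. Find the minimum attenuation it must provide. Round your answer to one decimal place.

The untreated sources together contribute 10^(84.9/10) = 3.090e+08, i.e. 84.90 dB.
The limit corresponds to 10^(92.1/10) = 1.622e+09; subtracting the fixed part leaves 1.313e+09 for the milling machine, i.e. 91.18 dB.
Required insertion loss = 93.3 − 91.18 = 2.12 dB.

2.1 dB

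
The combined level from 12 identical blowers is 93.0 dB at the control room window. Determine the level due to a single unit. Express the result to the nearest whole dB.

82 dB

12 equal contributions raise the level by 10·log₁₀ 12 = 10.792 dB, so each unit alone gives 93.0 − 10.792.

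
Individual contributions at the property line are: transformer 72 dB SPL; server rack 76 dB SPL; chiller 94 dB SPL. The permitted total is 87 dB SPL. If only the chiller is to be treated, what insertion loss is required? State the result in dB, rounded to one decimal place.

Fixed contribution from the other sources: Σ 10^(L/10) = 10^(72/10) + 10^(76/10) = 5.566e+07 (77.46 dB SPL).
To meet 87 dB SPL overall, the treated chiller may contribute at most 10^(87/10) − 5.566e+07 = 4.455e+08, i.e. 86.49 dB SPL.
Required insertion loss = 94 − 86.49 = 7.51 dB.

7.5 dB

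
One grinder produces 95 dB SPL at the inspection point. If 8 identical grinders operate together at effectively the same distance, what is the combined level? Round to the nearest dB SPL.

N identical incoherent sources raise the level by 10·log₁₀ N.
L_total = 95 + 10·log₁₀(8) = 95 + 9.031 = 104.03 dB SPL.

104 dB SPL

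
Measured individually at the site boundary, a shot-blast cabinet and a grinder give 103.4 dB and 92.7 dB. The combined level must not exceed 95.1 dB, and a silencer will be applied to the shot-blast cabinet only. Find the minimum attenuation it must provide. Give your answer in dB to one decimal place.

Fixed contribution from the other source: Σ 10^(L/10) = 10^(92.7/10) = 1.862e+09 (92.70 dB).
The limit corresponds to 10^(95.1/10) = 3.236e+09; subtracting the fixed part leaves 1.374e+09 for the shot-blast cabinet, i.e. 91.38 dB.
So the shot-blast cabinet must be reduced from 103.4 to 91.38 dB: IL = 12.02 dB.

12.0 dB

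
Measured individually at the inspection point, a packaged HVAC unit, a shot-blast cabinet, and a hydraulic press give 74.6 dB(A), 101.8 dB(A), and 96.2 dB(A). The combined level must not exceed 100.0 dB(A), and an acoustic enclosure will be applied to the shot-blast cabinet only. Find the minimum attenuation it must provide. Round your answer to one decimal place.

Fixed contribution from the other sources: Σ 10^(L/10) = 10^(74.6/10) + 10^(96.2/10) = 4.198e+09 (96.23 dB(A)).
To meet 100.0 dB(A) overall, the treated shot-blast cabinet may contribute at most 10^(100.0/10) − 4.198e+09 = 5.802e+09, i.e. 97.64 dB(A).
So the shot-blast cabinet must be reduced from 101.8 to 97.64 dB(A): IL = 4.16 dB.

4.2 dB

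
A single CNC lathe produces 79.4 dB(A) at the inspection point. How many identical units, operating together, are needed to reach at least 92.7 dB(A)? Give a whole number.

N identical sources give L₁ + 10·log₁₀ N, so require 10·log₁₀ N ≥ 92.7 − 79.4 = 13.3 dB.
N ≥ 10^(13.3/10) = 21.380, so N = 22.

22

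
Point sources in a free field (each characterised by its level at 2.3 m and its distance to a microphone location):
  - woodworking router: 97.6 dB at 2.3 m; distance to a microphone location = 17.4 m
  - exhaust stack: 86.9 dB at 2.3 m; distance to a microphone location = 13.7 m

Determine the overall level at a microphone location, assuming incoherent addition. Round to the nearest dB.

81 dB

Apply inverse-square spreading to bring every level to the receiver, then sum 10^(L/10).
woodworking router: 97.6 − 20·log₁₀(17.4/2.3) = 97.6 − 17.58 = 80.02 dB.
exhaust stack: 86.9 − 20·log₁₀(13.7/2.3) = 86.9 − 15.50 = 71.40 dB.
Σ 10^(L/10) = 1.143e+08 → L_total = 10·log₁₀(1.143e+08) = 80.58 dB.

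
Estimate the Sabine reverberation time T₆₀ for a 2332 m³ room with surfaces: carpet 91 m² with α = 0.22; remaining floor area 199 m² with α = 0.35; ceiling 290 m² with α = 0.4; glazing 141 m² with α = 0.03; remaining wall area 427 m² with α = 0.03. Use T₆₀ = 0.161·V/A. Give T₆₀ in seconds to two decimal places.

1.69 s

A = Σ Sᵢαᵢ = 91·0.22 + 199·0.35 + 290·0.4 + 141·0.03 + 427·0.03 = 222.71 m².
T₆₀ = 0.161 × 2332 / 222.71 = 1.686 s.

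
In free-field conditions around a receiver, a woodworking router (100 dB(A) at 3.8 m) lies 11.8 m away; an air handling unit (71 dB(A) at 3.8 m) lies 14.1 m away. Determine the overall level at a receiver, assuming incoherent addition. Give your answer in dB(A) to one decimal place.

90.2 dB(A)

Propagate each source to the receiver with L = L_ref − 20·log₁₀(r/r_ref), then add intensities.
woodworking router: 100 − 20·log₁₀(11.8/3.8) = 100 − 9.84 = 90.16 dB(A).
air handling unit: 71 − 20·log₁₀(14.1/3.8) = 71 − 11.39 = 59.61 dB(A).
Σ 10^(L/10) = 1.038e+09 → L_total = 10·log₁₀(1.038e+09) = 90.16 dB(A).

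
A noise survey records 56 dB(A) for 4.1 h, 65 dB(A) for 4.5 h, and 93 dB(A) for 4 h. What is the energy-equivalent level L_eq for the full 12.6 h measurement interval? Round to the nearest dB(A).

88 dB(A)

Weight each interval's intensity by its duration and average over T = 12.6 h:
Σ tᵢ·10^(Lᵢ/10) = 4.1·10^(56/10) + 4.5·10^(65/10) + 4·10^(93/10) = 7.997e+09.
L_eq = 10·log₁₀(7.997e+09/12.6) = 88.03 dB(A).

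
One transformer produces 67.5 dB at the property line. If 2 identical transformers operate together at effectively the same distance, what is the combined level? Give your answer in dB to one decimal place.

N identical incoherent sources raise the level by 10·log₁₀ N.
L_total = 67.5 + 10·log₁₀(2) = 67.5 + 3.010 = 70.51 dB.

70.5 dB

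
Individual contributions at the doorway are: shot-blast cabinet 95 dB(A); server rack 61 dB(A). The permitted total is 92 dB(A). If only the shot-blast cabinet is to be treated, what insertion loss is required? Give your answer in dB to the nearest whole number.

Everything except the shot-blast cabinet sums to 10^(61/10) = 1.259e+06 in linear terms, 61.00 dB(A).
The limit corresponds to 10^(92/10) = 1.585e+09; subtracting the fixed part leaves 1.584e+09 for the shot-blast cabinet, i.e. 92.00 dB(A).
Required insertion loss = 95 − 92.00 = 3.00 dB.

3 dB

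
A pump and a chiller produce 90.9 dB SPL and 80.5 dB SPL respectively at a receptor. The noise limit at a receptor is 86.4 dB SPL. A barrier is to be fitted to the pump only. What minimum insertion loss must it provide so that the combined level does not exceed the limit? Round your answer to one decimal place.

Everything except the pump sums to 10^(80.5/10) = 1.122e+08 in linear terms, 80.50 dB SPL.
The limit corresponds to 10^(86.4/10) = 4.365e+08; subtracting the fixed part leaves 3.243e+08 for the pump, i.e. 85.11 dB SPL.
So the pump must be reduced from 90.9 to 85.11 dB SPL: IL = 5.79 dB.

5.8 dB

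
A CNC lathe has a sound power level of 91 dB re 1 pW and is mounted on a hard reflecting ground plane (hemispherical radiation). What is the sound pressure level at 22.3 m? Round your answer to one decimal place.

56.1 dB

The power spreads over a hemisphere of area 2π·r², so L_p = L_w − 10·log₁₀(2π·r²).
2π·r² = 3125 m², 10·log₁₀ of that is 34.948 dB.
L_p = 91 − 34.948 = 56.05 dB.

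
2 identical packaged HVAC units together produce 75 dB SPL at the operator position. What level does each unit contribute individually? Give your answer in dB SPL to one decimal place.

2 equal contributions raise the level by 10·log₁₀ 2 = 3.010 dB, so each unit alone gives 75 − 3.010.

72.0 dB SPL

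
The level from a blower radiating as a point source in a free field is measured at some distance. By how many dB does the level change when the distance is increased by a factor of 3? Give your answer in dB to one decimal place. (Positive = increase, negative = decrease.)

With spherical spreading the level changes by −20·log₁₀(r₂/r₁).
ΔL = −20·log₁₀(3) = -9.54 dB.

-9.5 dB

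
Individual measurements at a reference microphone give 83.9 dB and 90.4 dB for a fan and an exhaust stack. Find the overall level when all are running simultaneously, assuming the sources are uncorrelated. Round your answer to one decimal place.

91.3 dB

Incoherent sources combine by intensity addition: L_total = 10·log₁₀(Σ 10^(L_i/10)).
Σ 10^(L/10) = 10^(83.9/10) + 10^(90.4/10) = 1.342e+09.
L_total = 10·log₁₀(1.342e+09) = 91.28 dB.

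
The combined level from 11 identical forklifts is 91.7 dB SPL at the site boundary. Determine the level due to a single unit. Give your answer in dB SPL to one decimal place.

81.3 dB SPL

Dividing the total intensity by 11 lowers the level by 10·log₁₀ 11 = 10.414 dB: L₁ = 91.7 − 10.414.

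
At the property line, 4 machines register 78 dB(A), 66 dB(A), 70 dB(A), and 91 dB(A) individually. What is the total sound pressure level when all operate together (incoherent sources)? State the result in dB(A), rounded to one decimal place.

Incoherent sources combine by intensity addition: L_total = 10·log₁₀(Σ 10^(L_i/10)).
Σ 10^(L/10) = 10^(78/10) + 10^(66/10) + 10^(70/10) + 10^(91/10) = 1.336e+09.
L_total = 10·log₁₀(1.336e+09) = 91.26 dB(A).

91.3 dB(A)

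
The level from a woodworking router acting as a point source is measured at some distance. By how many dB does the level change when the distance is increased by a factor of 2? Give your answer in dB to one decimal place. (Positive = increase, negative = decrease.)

-6.0 dB

Point-source spreading: ΔL = −20·log₁₀(r₂/r₁).
ΔL = −20·log₁₀(2) = -6.02 dB.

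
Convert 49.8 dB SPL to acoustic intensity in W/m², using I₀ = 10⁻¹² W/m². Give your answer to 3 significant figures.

9.55e-08 W/m²

L = 10·log₁₀(I/I₀) ⇒ I = I₀·10^(L/10) = 10⁻¹² × 10^4.98.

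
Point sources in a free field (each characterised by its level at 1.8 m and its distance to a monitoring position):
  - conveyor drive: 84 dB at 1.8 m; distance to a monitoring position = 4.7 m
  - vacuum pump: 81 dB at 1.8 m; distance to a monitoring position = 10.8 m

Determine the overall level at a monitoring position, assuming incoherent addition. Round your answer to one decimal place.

76.1 dB

First find each source's level at the receiver (point-source: −20·log₁₀(r/r_ref)), then combine on an intensity basis.
conveyor drive: 84 − 20·log₁₀(4.7/1.8) = 84 − 8.34 = 75.66 dB.
vacuum pump: 81 − 20·log₁₀(10.8/1.8) = 81 − 15.56 = 65.44 dB.
Σ 10^(L/10) = 4.034e+07 → L_total = 10·log₁₀(4.034e+07) = 76.06 dB.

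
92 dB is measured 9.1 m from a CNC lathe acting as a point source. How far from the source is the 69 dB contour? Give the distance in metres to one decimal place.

Point-source spreading drops the level by 20·log₁₀(r₂/r₁); inverting, r₂/r₁ = 10^(ΔL/20).
r₂ = 9.1·10^((92−69)/20) = 9.1·10^(23.0/20) = 128.54 m.

128.5 m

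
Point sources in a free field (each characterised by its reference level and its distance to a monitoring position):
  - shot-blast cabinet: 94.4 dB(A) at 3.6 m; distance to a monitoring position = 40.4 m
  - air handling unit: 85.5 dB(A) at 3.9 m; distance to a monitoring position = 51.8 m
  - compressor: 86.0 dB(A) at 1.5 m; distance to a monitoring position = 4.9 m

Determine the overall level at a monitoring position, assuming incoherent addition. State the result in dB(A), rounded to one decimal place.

First find each source's level at the receiver (point-source: −20·log₁₀(r/r_ref)), then combine on an intensity basis.
shot-blast cabinet: 94.4 − 20·log₁₀(40.4/3.6) = 94.4 − 21.00 = 73.40 dB(A).
air handling unit: 85.5 − 20·log₁₀(51.8/3.9) = 85.5 − 22.47 = 63.03 dB(A).
compressor: 86.0 − 20·log₁₀(4.9/1.5) = 86.0 − 10.28 = 75.72 dB(A).
Σ 10^(L/10) = 6.119e+07 → L_total = 10·log₁₀(6.119e+07) = 77.87 dB(A).

77.9 dB(A)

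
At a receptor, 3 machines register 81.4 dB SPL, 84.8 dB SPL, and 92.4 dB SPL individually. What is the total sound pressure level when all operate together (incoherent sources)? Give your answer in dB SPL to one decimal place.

93.4 dB SPL

Incoherent sources combine by intensity addition: L_total = 10·log₁₀(Σ 10^(L_i/10)).
Σ 10^(L/10) = 10^(81.4/10) + 10^(84.8/10) + 10^(92.4/10) = 2.178e+09.
L_total = 10·log₁₀(2.178e+09) = 93.38 dB SPL.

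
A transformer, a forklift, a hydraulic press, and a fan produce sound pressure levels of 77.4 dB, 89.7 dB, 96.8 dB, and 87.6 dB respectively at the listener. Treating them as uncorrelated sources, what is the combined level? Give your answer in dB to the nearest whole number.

For uncorrelated sources the intensities add, so convert each level to linear form, sum, and take 10·log₁₀ of the total.
Σ 10^(L/10) = 10^(77.4/10) + 10^(89.7/10) + 10^(96.8/10) + 10^(87.6/10) = 6.350e+09.
L_total = 10·log₁₀(6.350e+09) = 98.03 dB.

98 dB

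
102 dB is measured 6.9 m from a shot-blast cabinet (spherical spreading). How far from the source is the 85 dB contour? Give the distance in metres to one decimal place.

Point-source spreading drops the level by 20·log₁₀(r₂/r₁); inverting, r₂/r₁ = 10^(ΔL/20).
r₂ = 6.9·10^((102−85)/20) = 6.9·10^(17.0/20) = 48.85 m.

48.8 m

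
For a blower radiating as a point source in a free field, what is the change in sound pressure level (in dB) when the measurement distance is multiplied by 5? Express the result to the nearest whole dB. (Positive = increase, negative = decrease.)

-14 dB

Point-source spreading: ΔL = −20·log₁₀(r₂/r₁).
ΔL = −20·log₁₀(5) = -13.98 dB.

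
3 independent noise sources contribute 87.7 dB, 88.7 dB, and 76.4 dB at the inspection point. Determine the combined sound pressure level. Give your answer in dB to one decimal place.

91.4 dB

For uncorrelated sources the intensities add, so convert each level to linear form, sum, and take 10·log₁₀ of the total.
Σ 10^(L/10) = 10^(87.7/10) + 10^(88.7/10) + 10^(76.4/10) = 1.374e+09.
L_total = 10·log₁₀(1.374e+09) = 91.38 dB.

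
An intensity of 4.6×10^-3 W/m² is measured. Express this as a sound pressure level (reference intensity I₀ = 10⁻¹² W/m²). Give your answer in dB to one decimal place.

96.6 dB

L = 10·log₁₀(I/I₀) = 10·log₁₀(4.6×10^-3/10⁻¹²) = 10·log₁₀(4.6×10^9).
L = 10·(0.6628 + 9) = 96.63 dB.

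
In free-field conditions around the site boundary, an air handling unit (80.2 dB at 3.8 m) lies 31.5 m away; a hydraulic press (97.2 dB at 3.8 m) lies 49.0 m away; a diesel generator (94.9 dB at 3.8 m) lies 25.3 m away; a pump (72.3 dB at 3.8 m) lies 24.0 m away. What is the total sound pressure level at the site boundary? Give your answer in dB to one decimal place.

First find each source's level at the receiver (point-source: −20·log₁₀(r/r_ref)), then combine on an intensity basis.
air handling unit: 80.2 − 20·log₁₀(31.5/3.8) = 80.2 − 18.37 = 61.83 dB.
hydraulic press: 97.2 − 20·log₁₀(49.0/3.8) = 97.2 − 22.21 = 74.99 dB.
diesel generator: 94.9 − 20·log₁₀(25.3/3.8) = 94.9 − 16.47 = 78.43 dB.
pump: 72.3 − 20·log₁₀(24.0/3.8) = 72.3 − 16.01 = 56.29 dB.
Σ 10^(L/10) = 1.032e+08 → L_total = 10·log₁₀(1.032e+08) = 80.14 dB.

80.1 dB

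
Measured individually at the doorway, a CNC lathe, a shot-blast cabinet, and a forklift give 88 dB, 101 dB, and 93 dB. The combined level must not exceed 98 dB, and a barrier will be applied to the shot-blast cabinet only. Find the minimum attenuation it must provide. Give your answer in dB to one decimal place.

The untreated sources together contribute 10^(88/10) + 10^(93/10) = 2.626e+09, i.e. 94.19 dB.
To meet 98 dB overall, the treated shot-blast cabinet may contribute at most 10^(98/10) − 2.626e+09 = 3.683e+09, i.e. 95.66 dB.
So the shot-blast cabinet must be reduced from 101 to 95.66 dB: IL = 5.34 dB.

5.3 dB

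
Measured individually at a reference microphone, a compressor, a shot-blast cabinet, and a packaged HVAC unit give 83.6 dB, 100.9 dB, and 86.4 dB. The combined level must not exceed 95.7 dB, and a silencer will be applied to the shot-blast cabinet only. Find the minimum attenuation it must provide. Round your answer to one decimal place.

The untreated sources together contribute 10^(83.6/10) + 10^(86.4/10) = 6.656e+08, i.e. 88.23 dB.
The limit corresponds to 10^(95.7/10) = 3.715e+09; subtracting the fixed part leaves 3.050e+09 for the shot-blast cabinet, i.e. 94.84 dB.
Required insertion loss = 100.9 − 94.84 = 6.06 dB.

6.1 dB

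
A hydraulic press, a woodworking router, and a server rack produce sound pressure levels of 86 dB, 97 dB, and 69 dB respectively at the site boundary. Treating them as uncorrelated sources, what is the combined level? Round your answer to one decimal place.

Incoherent sources combine by intensity addition: L_total = 10·log₁₀(Σ 10^(L_i/10)).
Σ 10^(L/10) = 10^(86/10) + 10^(97/10) + 10^(69/10) = 5.418e+09.
L_total = 10·log₁₀(5.418e+09) = 97.34 dB.

97.3 dB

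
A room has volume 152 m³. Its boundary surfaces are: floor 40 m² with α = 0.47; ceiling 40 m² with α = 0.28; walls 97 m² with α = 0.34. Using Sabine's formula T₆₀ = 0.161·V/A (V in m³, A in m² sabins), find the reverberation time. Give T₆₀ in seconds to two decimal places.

0.39 s

Summing Sᵢαᵢ: 40·0.47 + 40·0.28 + 97·0.34 = 62.98 m².
T₆₀ = 0.161·V/A = 0.161·152/62.98 = 0.389 s.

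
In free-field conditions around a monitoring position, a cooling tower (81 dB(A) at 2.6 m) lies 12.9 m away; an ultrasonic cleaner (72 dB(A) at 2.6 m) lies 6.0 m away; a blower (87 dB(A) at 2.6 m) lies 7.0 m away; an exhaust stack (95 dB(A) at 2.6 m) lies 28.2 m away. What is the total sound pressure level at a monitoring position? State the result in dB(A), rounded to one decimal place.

80.2 dB(A)

First find each source's level at the receiver (point-source: −20·log₁₀(r/r_ref)), then combine on an intensity basis.
cooling tower: 81 − 20·log₁₀(12.9/2.6) = 81 − 13.91 = 67.09 dB(A).
ultrasonic cleaner: 72 − 20·log₁₀(6.0/2.6) = 72 − 7.26 = 64.74 dB(A).
blower: 87 − 20·log₁₀(7.0/2.6) = 87 − 8.60 = 78.40 dB(A).
exhaust stack: 95 − 20·log₁₀(28.2/2.6) = 95 − 20.71 = 74.29 dB(A).
Σ 10^(L/10) = 1.041e+08 → L_total = 10·log₁₀(1.041e+08) = 80.18 dB(A).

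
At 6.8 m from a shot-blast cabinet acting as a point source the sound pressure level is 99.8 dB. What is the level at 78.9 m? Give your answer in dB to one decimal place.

Point-source attenuation: ΔL = 20·log₁₀(r₂/r₁) = 20·log₁₀(78.9/6.8) = 21.291 dB.
L₂ = 99.8 − 20·log₁₀(78.9/6.8) = 99.8 − 21.291 = 78.51 dB.

78.5 dB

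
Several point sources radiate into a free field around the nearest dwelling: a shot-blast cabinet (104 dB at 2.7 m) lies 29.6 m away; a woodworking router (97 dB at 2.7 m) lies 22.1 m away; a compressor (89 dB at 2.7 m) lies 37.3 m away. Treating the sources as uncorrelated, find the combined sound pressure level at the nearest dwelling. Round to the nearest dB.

85 dB

Apply inverse-square spreading to bring every level to the receiver, then sum 10^(L/10).
shot-blast cabinet: 104 − 20·log₁₀(29.6/2.7) = 104 − 20.80 = 83.20 dB.
woodworking router: 97 − 20·log₁₀(22.1/2.7) = 97 − 18.26 = 78.74 dB.
compressor: 89 − 20·log₁₀(37.3/2.7) = 89 − 22.81 = 66.19 dB.
Σ 10^(L/10) = 2.880e+08 → L_total = 10·log₁₀(2.880e+08) = 84.59 dB.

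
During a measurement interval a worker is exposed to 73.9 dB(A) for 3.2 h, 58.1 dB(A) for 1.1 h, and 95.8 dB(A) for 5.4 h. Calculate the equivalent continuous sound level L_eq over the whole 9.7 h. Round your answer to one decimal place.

93.3 dB(A)

L_eq = 10·log₁₀[(1/T)·Σ tᵢ·10^(Lᵢ/10)] with T = 9.7 h.
Σ tᵢ·10^(Lᵢ/10) = 3.2·10^(73.9/10) + 1.1·10^(58.1/10) + 5.4·10^(95.8/10) = 2.061e+10.
L_eq = 10·log₁₀(2.061e+10/9.7) = 93.27 dB(A).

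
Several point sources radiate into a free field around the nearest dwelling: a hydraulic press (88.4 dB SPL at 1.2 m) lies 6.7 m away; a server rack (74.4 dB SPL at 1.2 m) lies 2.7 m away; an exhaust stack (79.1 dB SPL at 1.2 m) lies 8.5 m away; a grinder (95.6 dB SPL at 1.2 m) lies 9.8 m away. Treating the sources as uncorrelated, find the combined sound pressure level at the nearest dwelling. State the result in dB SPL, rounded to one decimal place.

79.2 dB SPL

Apply inverse-square spreading to bring every level to the receiver, then sum 10^(L/10).
hydraulic press: 88.4 − 20·log₁₀(6.7/1.2) = 88.4 − 14.94 = 73.46 dB SPL.
server rack: 74.4 − 20·log₁₀(2.7/1.2) = 74.4 − 7.04 = 67.36 dB SPL.
exhaust stack: 79.1 − 20·log₁₀(8.5/1.2) = 79.1 − 17.00 = 62.10 dB SPL.
grinder: 95.6 − 20·log₁₀(9.8/1.2) = 95.6 − 18.24 = 77.36 dB SPL.
Σ 10^(L/10) = 8.369e+07 → L_total = 10·log₁₀(8.369e+07) = 79.23 dB SPL.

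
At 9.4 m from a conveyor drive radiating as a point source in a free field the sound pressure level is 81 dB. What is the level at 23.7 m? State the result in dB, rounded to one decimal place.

73.0 dB

Point-source attenuation: ΔL = 20·log₁₀(r₂/r₁) = 20·log₁₀(23.7/9.4) = 8.032 dB.
L₂ = 81 − 20·log₁₀(23.7/9.4) = 81 − 8.032 = 72.97 dB.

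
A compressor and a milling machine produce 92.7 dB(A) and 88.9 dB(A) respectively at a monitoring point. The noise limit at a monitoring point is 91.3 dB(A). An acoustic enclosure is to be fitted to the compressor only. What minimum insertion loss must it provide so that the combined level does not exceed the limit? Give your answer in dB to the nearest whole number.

5 dB

Everything except the compressor sums to 10^(88.9/10) = 7.762e+08 in linear terms, 88.90 dB(A).
To meet 91.3 dB(A) overall, the treated compressor may contribute at most 10^(91.3/10) − 7.762e+08 = 5.727e+08, i.e. 87.58 dB(A).
Required insertion loss = 92.7 − 87.58 = 5.12 dB.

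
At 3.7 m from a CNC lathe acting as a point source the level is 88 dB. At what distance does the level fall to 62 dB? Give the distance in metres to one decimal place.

73.8 m

The 26.0 dB drop corresponds to a distance ratio of 10^(26.0/20) for a point source.
r₂ = 3.7·10^((88−62)/20) = 3.7·10^(26.0/20) = 73.82 m.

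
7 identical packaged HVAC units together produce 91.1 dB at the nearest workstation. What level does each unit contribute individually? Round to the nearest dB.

Dividing the total intensity by 7 lowers the level by 10·log₁₀ 7 = 8.451 dB: L₁ = 91.1 − 8.451.

83 dB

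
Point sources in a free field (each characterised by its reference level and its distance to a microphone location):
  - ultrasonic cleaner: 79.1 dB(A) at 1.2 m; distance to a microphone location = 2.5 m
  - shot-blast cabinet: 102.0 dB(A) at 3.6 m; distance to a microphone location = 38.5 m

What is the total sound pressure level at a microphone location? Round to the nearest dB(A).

82 dB(A)

Apply inverse-square spreading to bring every level to the receiver, then sum 10^(L/10).
ultrasonic cleaner: 79.1 − 20·log₁₀(2.5/1.2) = 79.1 − 6.38 = 72.72 dB(A).
shot-blast cabinet: 102.0 − 20·log₁₀(38.5/3.6) = 102.0 − 20.58 = 81.42 dB(A).
Σ 10^(L/10) = 1.573e+08 → L_total = 10·log₁₀(1.573e+08) = 81.97 dB(A).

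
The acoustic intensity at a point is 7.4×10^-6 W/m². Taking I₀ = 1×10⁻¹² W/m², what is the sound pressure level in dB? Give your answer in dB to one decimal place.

68.7 dB

L = 10·log₁₀(I/I₀) = 10·log₁₀(7.4×10^-6/10⁻¹²) = 10·log₁₀(7.4×10^6).
L = 10·(0.8692 + 6) = 68.69 dB.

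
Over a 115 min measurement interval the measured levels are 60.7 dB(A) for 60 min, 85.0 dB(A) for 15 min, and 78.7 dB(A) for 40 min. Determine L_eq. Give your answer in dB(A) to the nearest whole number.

78 dB(A)

Weight each interval's intensity by its duration and average over T = 115 min:
Σ tᵢ·10^(Lᵢ/10) = 60·10^(60.7/10) + 15·10^(85.0/10) + 40·10^(78.7/10) = 7.779e+09.
L_eq = 10·log₁₀(7.779e+09/115) = 78.30 dB(A).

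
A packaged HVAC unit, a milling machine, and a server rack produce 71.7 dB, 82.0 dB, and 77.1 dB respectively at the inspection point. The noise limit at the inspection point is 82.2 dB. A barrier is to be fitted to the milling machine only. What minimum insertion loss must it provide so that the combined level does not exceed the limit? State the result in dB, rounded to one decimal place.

Fixed contribution from the other sources: Σ 10^(L/10) = 10^(71.7/10) + 10^(77.1/10) = 6.608e+07 (78.20 dB).
The limit corresponds to 10^(82.2/10) = 1.660e+08; subtracting the fixed part leaves 9.988e+07 for the milling machine, i.e. 79.99 dB.
So the milling machine must be reduced from 82.0 to 79.99 dB: IL = 2.01 dB.

2.0 dB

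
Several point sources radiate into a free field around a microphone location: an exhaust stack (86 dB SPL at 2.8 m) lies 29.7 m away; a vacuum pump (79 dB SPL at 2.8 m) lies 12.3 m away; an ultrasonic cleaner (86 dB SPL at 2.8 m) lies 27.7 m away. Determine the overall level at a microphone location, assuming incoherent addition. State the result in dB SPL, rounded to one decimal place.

Propagate each source to the receiver with L = L_ref − 20·log₁₀(r/r_ref), then add intensities.
exhaust stack: 86 − 20·log₁₀(29.7/2.8) = 86 − 20.51 = 65.49 dB SPL.
vacuum pump: 79 − 20·log₁₀(12.3/2.8) = 79 − 12.85 = 66.15 dB SPL.
ultrasonic cleaner: 86 − 20·log₁₀(27.7/2.8) = 86 − 19.91 = 66.09 dB SPL.
Σ 10^(L/10) = 1.172e+07 → L_total = 10·log₁₀(1.172e+07) = 70.69 dB SPL.

70.7 dB SPL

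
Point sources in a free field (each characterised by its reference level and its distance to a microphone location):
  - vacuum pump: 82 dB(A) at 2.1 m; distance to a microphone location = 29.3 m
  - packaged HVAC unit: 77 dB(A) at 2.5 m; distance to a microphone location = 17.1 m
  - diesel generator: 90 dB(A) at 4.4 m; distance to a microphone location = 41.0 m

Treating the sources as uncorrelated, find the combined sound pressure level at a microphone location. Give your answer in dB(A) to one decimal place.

Apply inverse-square spreading to bring every level to the receiver, then sum 10^(L/10).
vacuum pump: 82 − 20·log₁₀(29.3/2.1) = 82 − 22.89 = 59.11 dB(A).
packaged HVAC unit: 77 − 20·log₁₀(17.1/2.5) = 77 − 16.70 = 60.30 dB(A).
diesel generator: 90 − 20·log₁₀(41.0/4.4) = 90 − 19.39 = 70.61 dB(A).
Σ 10^(L/10) = 1.340e+07 → L_total = 10·log₁₀(1.340e+07) = 71.27 dB(A).

71.3 dB(A)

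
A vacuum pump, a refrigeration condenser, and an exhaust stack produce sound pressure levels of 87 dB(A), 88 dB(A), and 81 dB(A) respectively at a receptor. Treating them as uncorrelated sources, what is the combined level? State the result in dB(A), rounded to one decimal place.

For uncorrelated sources the intensities add, so convert each level to linear form, sum, and take 10·log₁₀ of the total.
Σ 10^(L/10) = 10^(87/10) + 10^(88/10) + 10^(81/10) = 1.258e+09.
L_total = 10·log₁₀(1.258e+09) = 91.00 dB(A).

91.0 dB(A)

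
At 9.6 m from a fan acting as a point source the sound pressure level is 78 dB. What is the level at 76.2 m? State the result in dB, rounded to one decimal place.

Spherical spreading from a point source gives a 20·log₁₀(r₂/r₁) drop.
L₂ = 78 − 20·log₁₀(76.2/9.6) = 78 − 17.994 = 60.01 dB.

60.0 dB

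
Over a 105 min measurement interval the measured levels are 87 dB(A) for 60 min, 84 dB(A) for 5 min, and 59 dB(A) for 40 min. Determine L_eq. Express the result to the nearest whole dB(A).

85 dB(A)

The energy average is taken in the linear domain: L_eq = 10·log₁₀[(Σ tᵢ·10^(Lᵢ/10))/T], T = 105 min.
Σ tᵢ·10^(Lᵢ/10) = 60·10^(87/10) + 5·10^(84/10) + 40·10^(59/10) = 3.136e+10.
L_eq = 10·log₁₀(3.136e+10/105) = 84.75 dB(A).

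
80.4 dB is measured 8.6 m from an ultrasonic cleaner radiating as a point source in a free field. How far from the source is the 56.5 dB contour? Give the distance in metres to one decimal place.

For a point source L₁ − L₂ = 20·log₁₀(r₂/r₁), so r₂ = r₁·10^((L₁−L₂)/20).
r₂ = 8.6·10^((80.4−56.5)/20) = 8.6·10^(23.9/20) = 134.74 m.

134.7 m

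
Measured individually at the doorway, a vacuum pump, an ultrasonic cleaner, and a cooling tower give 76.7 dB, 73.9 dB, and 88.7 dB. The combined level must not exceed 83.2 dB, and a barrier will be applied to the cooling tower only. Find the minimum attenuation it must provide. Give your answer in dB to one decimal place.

7.3 dB

Everything except the cooling tower sums to 10^(76.7/10) + 10^(73.9/10) = 7.132e+07 in linear terms, 78.53 dB.
To meet 83.2 dB overall, the treated cooling tower may contribute at most 10^(83.2/10) − 7.132e+07 = 1.376e+08, i.e. 81.39 dB.
Required insertion loss = 88.7 − 81.39 = 7.31 dB.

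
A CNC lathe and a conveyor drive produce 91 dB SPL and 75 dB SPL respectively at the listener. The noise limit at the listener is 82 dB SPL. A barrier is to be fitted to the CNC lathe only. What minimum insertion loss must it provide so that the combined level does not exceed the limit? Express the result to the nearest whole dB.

10 dB

Everything except the CNC lathe sums to 10^(75/10) = 3.162e+07 in linear terms, 75.00 dB SPL.
The limit corresponds to 10^(82/10) = 1.585e+08; subtracting the fixed part leaves 1.269e+08 for the CNC lathe, i.e. 81.03 dB SPL.
Required insertion loss = 91 − 81.03 = 9.97 dB.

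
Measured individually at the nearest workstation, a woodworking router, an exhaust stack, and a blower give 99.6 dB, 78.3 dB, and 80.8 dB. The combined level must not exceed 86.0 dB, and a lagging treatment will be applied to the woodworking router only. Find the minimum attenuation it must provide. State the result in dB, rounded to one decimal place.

16.4 dB

The untreated sources together contribute 10^(78.3/10) + 10^(80.8/10) = 1.878e+08, i.e. 82.74 dB.
The limit corresponds to 10^(86.0/10) = 3.981e+08; subtracting the fixed part leaves 2.103e+08 for the woodworking router, i.e. 83.23 dB.
So the woodworking router must be reduced from 99.6 to 83.23 dB: IL = 16.37 dB.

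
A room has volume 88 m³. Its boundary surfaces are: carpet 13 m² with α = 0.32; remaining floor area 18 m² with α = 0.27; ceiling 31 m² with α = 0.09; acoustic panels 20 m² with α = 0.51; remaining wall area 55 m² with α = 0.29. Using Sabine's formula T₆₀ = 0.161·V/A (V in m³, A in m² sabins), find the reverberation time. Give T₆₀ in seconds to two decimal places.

Total absorption A = 13·0.32 + 18·0.27 + 31·0.09 + 20·0.51 + 55·0.29 = 37.96 m² sabins.
T₆₀ = 0.161 × 88 / 37.96 = 0.373 s.

0.37 s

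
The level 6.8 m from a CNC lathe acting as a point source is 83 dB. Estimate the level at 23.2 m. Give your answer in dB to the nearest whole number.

72 dB

Point-source attenuation: ΔL = 20·log₁₀(r₂/r₁) = 20·log₁₀(23.2/6.8) = 10.660 dB.
L₂ = 83 − 20·log₁₀(23.2/6.8) = 83 − 10.660 = 72.34 dB.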